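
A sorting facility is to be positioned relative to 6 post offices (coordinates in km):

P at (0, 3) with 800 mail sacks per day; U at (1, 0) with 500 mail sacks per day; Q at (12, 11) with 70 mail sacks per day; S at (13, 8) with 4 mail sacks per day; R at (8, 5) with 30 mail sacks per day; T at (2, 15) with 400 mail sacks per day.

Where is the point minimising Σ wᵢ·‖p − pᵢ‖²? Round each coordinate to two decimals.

The minimiser of Σwᵢ‖p−pᵢ‖² is the weighted centroid p* = (Σwᵢpᵢ)/(Σwᵢ).
Σwᵢ = 1804.
Σwᵢxᵢ = 800·0 + 500·1 + 70·12 + 4·13 + 30·8 + 400·2 = 2432.
Σwᵢyᵢ = 800·3 + 500·0 + 70·11 + 4·8 + 30·5 + 400·15 = 9352.
x* = 2432/1804 = 1.35, y* = 9352/1804 = 5.18.

(1.35, 5.18)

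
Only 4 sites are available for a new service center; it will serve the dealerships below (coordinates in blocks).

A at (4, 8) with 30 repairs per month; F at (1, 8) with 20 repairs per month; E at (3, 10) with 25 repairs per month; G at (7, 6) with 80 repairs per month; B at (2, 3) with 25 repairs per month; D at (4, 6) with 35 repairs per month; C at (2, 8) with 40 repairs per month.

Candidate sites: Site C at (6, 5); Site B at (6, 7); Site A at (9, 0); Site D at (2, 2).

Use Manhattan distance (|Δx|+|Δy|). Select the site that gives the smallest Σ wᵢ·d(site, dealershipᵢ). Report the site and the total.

Total weighted distance at each candidate:
  Site C (6, 5): total = 1205
  Site B (6, 7): total = 1025
  Site A (9, 0): total = 2985
  Site D (2, 2): total = 1800
Minimum is at Site B with total 1025 blocks.

Site B, total 1025 blocks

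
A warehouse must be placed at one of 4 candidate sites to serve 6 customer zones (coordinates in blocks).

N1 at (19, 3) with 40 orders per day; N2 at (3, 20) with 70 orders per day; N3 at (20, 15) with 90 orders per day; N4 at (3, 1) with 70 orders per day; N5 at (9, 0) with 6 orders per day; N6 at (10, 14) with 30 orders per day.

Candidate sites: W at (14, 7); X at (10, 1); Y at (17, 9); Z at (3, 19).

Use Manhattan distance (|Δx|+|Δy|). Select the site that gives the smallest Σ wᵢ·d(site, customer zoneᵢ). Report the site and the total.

Total weighted distance at each candidate:
  W (14, 7): total = 4892
  X (10, 1): total = 5312
  Y (17, 9): total = 4882
  Z (3, 19): total = 5010
Minimum is at Y with total 4882 blocks.

Y, total 4882 blocks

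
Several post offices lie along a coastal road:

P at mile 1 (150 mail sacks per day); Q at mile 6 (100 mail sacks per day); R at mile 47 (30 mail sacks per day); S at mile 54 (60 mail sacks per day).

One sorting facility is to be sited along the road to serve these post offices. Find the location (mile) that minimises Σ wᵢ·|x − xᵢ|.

x = 6

For a sum of weighted absolute distances on a line, the optimum is the weighted median (not the mean). Total weight W = 340; half-weight = 170.
Sort by position and accumulate weight:
  mile 1 (P, w=150) → cum 150
  mile 6 (Q, w=100) → cum 250  ≥ 170 → median here
  mile 47 (R, w=30) → cum 280
  mile 54 (S, w=60) → cum 340
Optimal location: mile 6.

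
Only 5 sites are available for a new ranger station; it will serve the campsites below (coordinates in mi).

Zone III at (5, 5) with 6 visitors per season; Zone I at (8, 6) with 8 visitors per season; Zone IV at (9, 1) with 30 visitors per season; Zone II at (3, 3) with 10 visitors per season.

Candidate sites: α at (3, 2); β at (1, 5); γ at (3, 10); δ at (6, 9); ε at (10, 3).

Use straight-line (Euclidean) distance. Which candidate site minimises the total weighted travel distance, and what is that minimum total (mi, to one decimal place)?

Total weighted distance at each candidate:
  α (3, 2): total = 265.3
  β (1, 5): total = 377.2
  γ (3, 10): total = 478.0
  δ (6, 9): total = 377.0
  ε (10, 3): total = 198.2
Minimum is at ε with total 198.2 mi.

ε, total 198.2 mi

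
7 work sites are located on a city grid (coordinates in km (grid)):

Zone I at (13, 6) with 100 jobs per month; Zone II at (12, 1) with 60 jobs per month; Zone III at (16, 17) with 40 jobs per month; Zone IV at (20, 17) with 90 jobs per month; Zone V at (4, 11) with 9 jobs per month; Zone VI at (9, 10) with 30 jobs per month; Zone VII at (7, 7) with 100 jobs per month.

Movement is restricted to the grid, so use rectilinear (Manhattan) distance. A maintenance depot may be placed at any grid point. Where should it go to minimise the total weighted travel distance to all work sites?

(13, 7)

Manhattan distance separates: Σwᵢ(|x−xᵢ|+|y−yᵢ|) = Σwᵢ|x−xᵢ| + Σwᵢ|y−yᵢ|, so x and y are optimised independently as 1-D weighted medians.
Total weight W = 429; half = 214.5.
x-coordinate, sorted with cumulative weight:
  x=4 (Zone V, w=9) cum 9
  x=7 (Zone VII, w=100) cum 109
  x=9 (Zone VI, w=30) cum 139
  x=12 (Zone II, w=60) cum 199
  x=13 (Zone I, w=100) cum 299  ← median
  x=16 (Zone III, w=40) cum 339
  x=20 (Zone IV, w=90) cum 429
⇒ x* = 13
y-coordinate, sorted with cumulative weight:
  y=1 (Zone II, w=60) cum 60
  y=6 (Zone I, w=100) cum 160
  y=7 (Zone VII, w=100) cum 260  ← median
  y=10 (Zone VI, w=30) cum 290
  y=11 (Zone V, w=9) cum 299
  y=17 (Zone III, w=40) cum 339
  y=17 (Zone IV, w=90) cum 429
⇒ y* = 7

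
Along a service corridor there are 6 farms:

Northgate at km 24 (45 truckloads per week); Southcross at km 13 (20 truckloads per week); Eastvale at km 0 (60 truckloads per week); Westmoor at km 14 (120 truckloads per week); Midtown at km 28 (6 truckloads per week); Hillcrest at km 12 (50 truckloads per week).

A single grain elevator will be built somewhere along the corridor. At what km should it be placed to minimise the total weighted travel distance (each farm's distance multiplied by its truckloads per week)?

x = 14

For a sum of weighted absolute distances on a line, the optimum is the weighted median (not the mean). Total weight W = 301; half-weight = 150.5.
Sort by position and accumulate weight:
  km 0 (Eastvale, w=60) → cum 60
  km 12 (Hillcrest, w=50) → cum 110
  km 13 (Southcross, w=20) → cum 130
  km 14 (Westmoor, w=120) → cum 250  ≥ 150.5 → median here
  km 24 (Northgate, w=45) → cum 295
  km 28 (Midtown, w=6) → cum 301
Optimal location: km 14.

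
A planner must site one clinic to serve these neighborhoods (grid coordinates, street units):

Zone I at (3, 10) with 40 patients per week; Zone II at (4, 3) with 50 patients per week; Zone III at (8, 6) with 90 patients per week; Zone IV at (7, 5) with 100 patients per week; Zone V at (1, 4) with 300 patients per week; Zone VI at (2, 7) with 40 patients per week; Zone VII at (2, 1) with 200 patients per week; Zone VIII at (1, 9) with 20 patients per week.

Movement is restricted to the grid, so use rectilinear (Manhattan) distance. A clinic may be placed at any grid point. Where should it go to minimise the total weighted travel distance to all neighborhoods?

(2, 4)

Manhattan distance separates: Σwᵢ(|x−xᵢ|+|y−yᵢ|) = Σwᵢ|x−xᵢ| + Σwᵢ|y−yᵢ|, so x and y are optimised independently as 1-D weighted medians.
Total weight W = 840; half = 420.
x-coordinate, sorted with cumulative weight:
  x=1 (Zone V, w=300) cum 300
  x=1 (Zone VIII, w=20) cum 320
  x=2 (Zone VI, w=40) cum 360
  x=2 (Zone VII, w=200) cum 560  ← median
  x=3 (Zone I, w=40) cum 600
  x=4 (Zone II, w=50) cum 650
  x=7 (Zone IV, w=100) cum 750
  x=8 (Zone III, w=90) cum 840
⇒ x* = 2
y-coordinate, sorted with cumulative weight:
  y=1 (Zone VII, w=200) cum 200
  y=3 (Zone II, w=50) cum 250
  y=4 (Zone V, w=300) cum 550  ← median
  y=5 (Zone IV, w=100) cum 650
  y=6 (Zone III, w=90) cum 740
  y=7 (Zone VI, w=40) cum 780
  y=9 (Zone VIII, w=20) cum 800
  y=10 (Zone I, w=40) cum 840
⇒ y* = 4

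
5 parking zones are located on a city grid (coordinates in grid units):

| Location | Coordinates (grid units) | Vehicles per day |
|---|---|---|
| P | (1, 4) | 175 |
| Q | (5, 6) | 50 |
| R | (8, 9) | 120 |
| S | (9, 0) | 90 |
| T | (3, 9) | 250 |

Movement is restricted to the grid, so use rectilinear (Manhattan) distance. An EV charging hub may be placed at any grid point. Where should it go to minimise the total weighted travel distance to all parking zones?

Manhattan distance separates: Σwᵢ(|x−xᵢ|+|y−yᵢ|) = Σwᵢ|x−xᵢ| + Σwᵢ|y−yᵢ|, so x and y are optimised independently as 1-D weighted medians.
Total weight W = 685; half = 342.5.
x-coordinate, sorted with cumulative weight:
  x=1 (P, w=175) cum 175
  x=3 (T, w=250) cum 425  ← median
  x=5 (Q, w=50) cum 475
  x=8 (R, w=120) cum 595
  x=9 (S, w=90) cum 685
⇒ x* = 3
y-coordinate, sorted with cumulative weight:
  y=0 (S, w=90) cum 90
  y=4 (P, w=175) cum 265
  y=6 (Q, w=50) cum 315
  y=9 (R, w=120) cum 435  ← median
  y=9 (T, w=250) cum 685
⇒ y* = 9

(3, 9)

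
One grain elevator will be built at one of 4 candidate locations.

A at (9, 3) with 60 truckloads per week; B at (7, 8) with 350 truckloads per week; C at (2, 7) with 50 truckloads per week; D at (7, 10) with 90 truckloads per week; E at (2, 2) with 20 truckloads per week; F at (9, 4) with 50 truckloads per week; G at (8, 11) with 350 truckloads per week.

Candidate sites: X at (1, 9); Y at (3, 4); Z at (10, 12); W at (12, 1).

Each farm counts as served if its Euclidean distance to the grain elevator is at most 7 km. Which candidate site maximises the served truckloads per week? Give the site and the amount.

Coverage radius r = 7 km; a point is covered iff (Δx)²+(Δy)² ≤ 7² = 49.
  X (1, 9): covers {B, C, D} → 490
  Y (3, 4): covers {A, B, C, E, F} → 530
  Z (10, 12): covers {B, D, G} → 790
  W (12, 1): covers {A, F} → 110
Maximum coverage at Z: 790 truckloads per week.

Z, covering 790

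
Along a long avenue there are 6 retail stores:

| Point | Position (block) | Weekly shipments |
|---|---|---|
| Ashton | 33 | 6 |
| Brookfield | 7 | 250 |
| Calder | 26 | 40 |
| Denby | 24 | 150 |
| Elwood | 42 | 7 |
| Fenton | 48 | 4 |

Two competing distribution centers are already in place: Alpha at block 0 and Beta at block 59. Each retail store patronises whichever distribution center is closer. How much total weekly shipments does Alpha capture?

440

The indifferent point is the midpoint (0+59)/2 = 29.5; retail stores left of it (closer to Alpha at 0) go to Alpha, those right go to Beta.
  Brookfield at 7 (w=250) → Alpha
  Denby at 24 (w=150) → Alpha
  Calder at 26 (w=40) → Alpha
  Ashton at 33 (w=6) → Beta
  Elwood at 42 (w=7) → Beta
  Fenton at 48 (w=4) → Beta
Alpha captures 440; Beta captures 17.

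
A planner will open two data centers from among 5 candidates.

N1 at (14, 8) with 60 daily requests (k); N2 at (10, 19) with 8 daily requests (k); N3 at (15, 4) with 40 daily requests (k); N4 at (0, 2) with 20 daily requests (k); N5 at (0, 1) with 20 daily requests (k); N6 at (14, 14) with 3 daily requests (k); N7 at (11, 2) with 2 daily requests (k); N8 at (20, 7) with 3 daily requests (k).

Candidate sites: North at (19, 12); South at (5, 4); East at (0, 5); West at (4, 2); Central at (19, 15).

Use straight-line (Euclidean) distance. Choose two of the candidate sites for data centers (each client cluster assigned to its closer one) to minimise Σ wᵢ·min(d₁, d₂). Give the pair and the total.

{North, East}, total 1027.4

Evaluate every pair (each demand assigned to the nearer of the two):
  {North, East}: total = 1027.4
  {North, West}: total = 1041.1
  {North, South}: total = 1101.6
  {West, Central}: total = 1258.1
  {East, Central}: total = 1265.4
  {South, Central}: total = 1271.4
  {South, East}: total = 1356.3
  {South, West}: total = 1378.8
  {East, West}: total = 1535.7
  {North, Central}: total = 1745.5
Best pair: {North, East} with total 1027.4.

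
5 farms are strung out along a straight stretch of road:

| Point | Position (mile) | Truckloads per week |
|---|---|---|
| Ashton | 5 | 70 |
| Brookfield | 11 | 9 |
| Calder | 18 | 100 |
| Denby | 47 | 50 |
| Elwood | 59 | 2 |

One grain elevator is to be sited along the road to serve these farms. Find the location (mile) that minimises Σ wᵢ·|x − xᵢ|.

For a sum of weighted absolute distances on a line, the optimum is the weighted median (not the mean). Total weight W = 231; half-weight = 115.5.
Sort by position and accumulate weight:
  mile 5 (Ashton, w=70) → cum 70
  mile 11 (Brookfield, w=9) → cum 79
  mile 18 (Calder, w=100) → cum 179  ≥ 115.5 → median here
  mile 47 (Denby, w=50) → cum 229
  mile 59 (Elwood, w=2) → cum 231
Optimal location: mile 18.

x = 18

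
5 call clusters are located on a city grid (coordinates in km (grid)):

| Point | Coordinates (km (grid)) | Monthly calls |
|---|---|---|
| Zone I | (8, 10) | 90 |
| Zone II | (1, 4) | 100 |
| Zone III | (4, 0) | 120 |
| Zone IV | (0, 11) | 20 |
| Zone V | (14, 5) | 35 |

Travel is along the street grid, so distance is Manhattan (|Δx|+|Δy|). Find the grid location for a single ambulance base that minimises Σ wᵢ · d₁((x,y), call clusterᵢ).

(4, 4)

Manhattan distance separates: Σwᵢ(|x−xᵢ|+|y−yᵢ|) = Σwᵢ|x−xᵢ| + Σwᵢ|y−yᵢ|, so x and y are optimised independently as 1-D weighted medians.
Total weight W = 365; half = 182.5.
x-coordinate, sorted with cumulative weight:
  x=0 (Zone IV, w=20) cum 20
  x=1 (Zone II, w=100) cum 120
  x=4 (Zone III, w=120) cum 240  ← median
  x=8 (Zone I, w=90) cum 330
  x=14 (Zone V, w=35) cum 365
⇒ x* = 4
y-coordinate, sorted with cumulative weight:
  y=0 (Zone III, w=120) cum 120
  y=4 (Zone II, w=100) cum 220  ← median
  y=5 (Zone V, w=35) cum 255
  y=10 (Zone I, w=90) cum 345
  y=11 (Zone IV, w=20) cum 365
⇒ y* = 4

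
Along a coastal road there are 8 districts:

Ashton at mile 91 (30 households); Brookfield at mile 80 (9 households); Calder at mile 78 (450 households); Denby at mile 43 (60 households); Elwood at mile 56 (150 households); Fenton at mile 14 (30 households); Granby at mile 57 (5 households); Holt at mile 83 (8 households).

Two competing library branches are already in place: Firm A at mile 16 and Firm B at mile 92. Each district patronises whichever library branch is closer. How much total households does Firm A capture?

90

The indifferent point is the midpoint (16+92)/2 = 54; districts left of it (closer to Firm A at 16) go to Firm A, those right go to Firm B.
  Fenton at 14 (w=30) → Firm A
  Denby at 43 (w=60) → Firm A
  Elwood at 56 (w=150) → Firm B
  Granby at 57 (w=5) → Firm B
  Calder at 78 (w=450) → Firm B
  Brookfield at 80 (w=9) → Firm B
  Holt at 83 (w=8) → Firm B
  Ashton at 91 (w=30) → Firm B
Firm A captures 90; Firm B captures 652.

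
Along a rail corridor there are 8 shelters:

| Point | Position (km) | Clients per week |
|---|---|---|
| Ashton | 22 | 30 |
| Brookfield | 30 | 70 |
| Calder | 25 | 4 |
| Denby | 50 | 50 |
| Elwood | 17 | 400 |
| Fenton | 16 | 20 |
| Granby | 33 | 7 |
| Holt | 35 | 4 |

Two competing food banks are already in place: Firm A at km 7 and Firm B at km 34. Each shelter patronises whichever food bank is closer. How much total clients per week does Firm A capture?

The indifferent point is the midpoint (7+34)/2 = 20.5; shelters left of it (closer to Firm A at 7) go to Firm A, those right go to Firm B.
  Fenton at 16 (w=20) → Firm A
  Elwood at 17 (w=400) → Firm A
  Ashton at 22 (w=30) → Firm B
  Calder at 25 (w=4) → Firm B
  Brookfield at 30 (w=70) → Firm B
  Granby at 33 (w=7) → Firm B
  Holt at 35 (w=4) → Firm B
  Denby at 50 (w=50) → Firm B
Firm A captures 420; Firm B captures 165.

420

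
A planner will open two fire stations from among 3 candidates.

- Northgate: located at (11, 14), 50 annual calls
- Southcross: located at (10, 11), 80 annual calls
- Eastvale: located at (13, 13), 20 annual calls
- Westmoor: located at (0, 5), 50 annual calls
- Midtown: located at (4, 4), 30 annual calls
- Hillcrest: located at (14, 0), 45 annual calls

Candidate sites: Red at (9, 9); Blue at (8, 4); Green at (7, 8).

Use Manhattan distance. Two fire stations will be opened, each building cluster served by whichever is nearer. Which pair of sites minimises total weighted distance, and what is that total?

Evaluate every pair (each demand assigned to the nearer of the two):
  {Red, Blue}: total = 1770
  {Red, Green}: total = 2090
  {Blue, Green}: total = 2220
Best pair: {Red, Blue} with total 1770.

{Red, Blue}, total 1770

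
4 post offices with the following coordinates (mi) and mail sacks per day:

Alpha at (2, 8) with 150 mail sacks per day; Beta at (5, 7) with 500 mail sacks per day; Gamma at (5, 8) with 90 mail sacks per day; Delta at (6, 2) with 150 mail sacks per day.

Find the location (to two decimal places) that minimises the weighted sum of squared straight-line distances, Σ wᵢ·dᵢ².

(4.66, 6.43)

The minimiser of Σwᵢ‖p−pᵢ‖² is the weighted centroid p* = (Σwᵢpᵢ)/(Σwᵢ).
Σwᵢ = 890.
Σwᵢxᵢ = 150·2 + 500·5 + 90·5 + 150·6 = 4150.
Σwᵢyᵢ = 150·8 + 500·7 + 90·8 + 150·2 = 5720.
x* = 4150/890 = 4.66, y* = 5720/890 = 6.43.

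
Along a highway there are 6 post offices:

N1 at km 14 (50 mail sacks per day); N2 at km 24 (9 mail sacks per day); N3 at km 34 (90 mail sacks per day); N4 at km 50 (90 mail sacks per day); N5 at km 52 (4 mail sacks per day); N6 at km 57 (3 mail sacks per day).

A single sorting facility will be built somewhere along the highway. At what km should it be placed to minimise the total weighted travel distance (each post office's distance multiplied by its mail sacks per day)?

For a sum of weighted absolute distances on a line, the optimum is the weighted median (not the mean). Total weight W = 246; half-weight = 123.
Sort by position and accumulate weight:
  km 14 (N1, w=50) → cum 50
  km 24 (N2, w=9) → cum 59
  km 34 (N3, w=90) → cum 149  ≥ 123 → median here
  km 50 (N4, w=90) → cum 239
  km 52 (N5, w=4) → cum 243
  km 57 (N6, w=3) → cum 246
Optimal location: km 34.

x = 34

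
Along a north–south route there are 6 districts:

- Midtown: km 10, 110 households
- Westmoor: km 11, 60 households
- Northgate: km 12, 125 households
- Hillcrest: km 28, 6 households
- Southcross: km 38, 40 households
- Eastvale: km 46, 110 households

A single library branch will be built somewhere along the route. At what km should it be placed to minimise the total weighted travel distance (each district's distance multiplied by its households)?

For a sum of weighted absolute distances on a line, the optimum is the weighted median (not the mean). Total weight W = 451; half-weight = 225.5.
Sort by position and accumulate weight:
  km 10 (Midtown, w=110) → cum 110
  km 11 (Westmoor, w=60) → cum 170
  km 12 (Northgate, w=125) → cum 295  ≥ 225.5 → median here
  km 28 (Hillcrest, w=6) → cum 301
  km 38 (Southcross, w=40) → cum 341
  km 46 (Eastvale, w=110) → cum 451
Optimal location: km 12.

x = 12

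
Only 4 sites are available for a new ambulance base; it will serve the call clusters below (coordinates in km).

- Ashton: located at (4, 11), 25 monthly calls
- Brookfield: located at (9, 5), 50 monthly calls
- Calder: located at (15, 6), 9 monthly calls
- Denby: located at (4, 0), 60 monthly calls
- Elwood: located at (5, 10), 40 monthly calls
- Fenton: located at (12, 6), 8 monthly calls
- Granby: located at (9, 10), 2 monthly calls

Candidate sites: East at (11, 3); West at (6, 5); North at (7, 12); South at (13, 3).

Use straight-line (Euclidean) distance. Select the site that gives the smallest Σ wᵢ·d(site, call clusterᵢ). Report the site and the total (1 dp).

Total weighted distance at each candidate:
  East (11, 3): total = 1317.8
  West (6, 5): total = 977.0
  North (7, 12): total = 1456.5
  South (13, 3): total = 1592.9
Minimum is at West with total 977.0 km.

West, total 977.0 km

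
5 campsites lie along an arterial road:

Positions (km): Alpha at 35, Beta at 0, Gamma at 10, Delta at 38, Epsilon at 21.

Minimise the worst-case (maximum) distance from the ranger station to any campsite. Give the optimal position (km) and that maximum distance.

The 1-center on a line is the midpoint of the two extreme points: leftmost at 0, rightmost at 38.
Optimal location = (0 + 38)/2 = 19; maximum distance = (38 − 0)/2 = 19.

location 19, max distance 19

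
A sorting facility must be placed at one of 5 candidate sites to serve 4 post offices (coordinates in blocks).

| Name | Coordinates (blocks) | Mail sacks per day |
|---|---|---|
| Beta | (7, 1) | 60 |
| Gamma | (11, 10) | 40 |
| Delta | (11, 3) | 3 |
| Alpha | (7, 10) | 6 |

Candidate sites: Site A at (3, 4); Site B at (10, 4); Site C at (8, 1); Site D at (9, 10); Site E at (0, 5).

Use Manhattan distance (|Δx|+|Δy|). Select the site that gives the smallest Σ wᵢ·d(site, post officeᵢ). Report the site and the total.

Total weighted distance at each candidate:
  Site A (3, 4): total = 1067
  Site B (10, 4): total = 700
  Site C (8, 1): total = 615
  Site D (9, 10): total = 779
  Site E (0, 5): total = 1411
Minimum is at Site C with total 615 blocks.

Site C, total 615 blocks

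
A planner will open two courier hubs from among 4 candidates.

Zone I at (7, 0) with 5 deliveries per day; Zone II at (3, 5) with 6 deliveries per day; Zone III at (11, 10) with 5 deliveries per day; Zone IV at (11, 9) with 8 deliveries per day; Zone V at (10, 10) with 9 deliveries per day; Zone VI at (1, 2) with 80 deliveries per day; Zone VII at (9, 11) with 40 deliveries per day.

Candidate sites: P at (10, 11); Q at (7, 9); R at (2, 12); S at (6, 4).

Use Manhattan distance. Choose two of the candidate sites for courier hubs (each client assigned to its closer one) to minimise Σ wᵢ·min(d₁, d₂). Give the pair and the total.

Evaluate every pair (each demand assigned to the nearer of the two):
  {P, S}: total = 692
  {Q, S}: total = 862
  {P, R}: total = 1081
  {R, S}: total = 1154
  {P, Q}: total = 1216
  {Q, R}: total = 1226
Best pair: {P, S} with total 692.

{P, S}, total 692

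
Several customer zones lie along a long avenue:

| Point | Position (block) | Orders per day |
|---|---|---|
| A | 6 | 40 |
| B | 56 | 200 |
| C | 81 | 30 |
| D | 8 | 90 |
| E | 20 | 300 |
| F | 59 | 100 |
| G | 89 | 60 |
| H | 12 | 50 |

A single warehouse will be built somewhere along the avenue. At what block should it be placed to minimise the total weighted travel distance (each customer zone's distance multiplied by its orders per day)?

x = 20

For a sum of weighted absolute distances on a line, the optimum is the weighted median (not the mean). Total weight W = 870; half-weight = 435.
Sort by position and accumulate weight:
  block 6 (A, w=40) → cum 40
  block 8 (D, w=90) → cum 130
  block 12 (H, w=50) → cum 180
  block 20 (E, w=300) → cum 480  ≥ 435 → median here
  block 56 (B, w=200) → cum 680
  block 59 (F, w=100) → cum 780
  block 81 (C, w=30) → cum 810
  block 89 (G, w=60) → cum 870
Optimal location: block 20.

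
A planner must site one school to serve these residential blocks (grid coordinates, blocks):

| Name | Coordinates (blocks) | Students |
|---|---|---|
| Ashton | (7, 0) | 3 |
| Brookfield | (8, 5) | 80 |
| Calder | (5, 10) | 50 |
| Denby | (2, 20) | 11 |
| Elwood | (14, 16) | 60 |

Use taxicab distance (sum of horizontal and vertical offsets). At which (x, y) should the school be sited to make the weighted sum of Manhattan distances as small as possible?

(8, 10)

Manhattan distance separates: Σwᵢ(|x−xᵢ|+|y−yᵢ|) = Σwᵢ|x−xᵢ| + Σwᵢ|y−yᵢ|, so x and y are optimised independently as 1-D weighted medians.
Total weight W = 204; half = 102.
x-coordinate, sorted with cumulative weight:
  x=2 (Denby, w=11) cum 11
  x=5 (Calder, w=50) cum 61
  x=7 (Ashton, w=3) cum 64
  x=8 (Brookfield, w=80) cum 144  ← median
  x=14 (Elwood, w=60) cum 204
⇒ x* = 8
y-coordinate, sorted with cumulative weight:
  y=0 (Ashton, w=3) cum 3
  y=5 (Brookfield, w=80) cum 83
  y=10 (Calder, w=50) cum 133  ← median
  y=16 (Elwood, w=60) cum 193
  y=20 (Denby, w=11) cum 204
⇒ y* = 10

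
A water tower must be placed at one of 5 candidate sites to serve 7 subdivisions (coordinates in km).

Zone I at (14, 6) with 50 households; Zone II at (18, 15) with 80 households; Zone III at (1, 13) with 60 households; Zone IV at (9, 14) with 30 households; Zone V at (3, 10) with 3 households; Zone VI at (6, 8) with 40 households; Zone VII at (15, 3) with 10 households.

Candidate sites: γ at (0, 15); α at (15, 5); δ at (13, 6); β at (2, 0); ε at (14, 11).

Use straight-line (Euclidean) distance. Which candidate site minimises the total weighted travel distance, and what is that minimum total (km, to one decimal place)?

Total weighted distance at each candidate:
  γ (0, 15): total = 3256.4
  α (15, 5): total = 2636.4
  δ (13, 6): total = 2335.1
  β (2, 0): total = 4198.6
  ε (14, 11): total = 2122.2
Minimum is at ε with total 2122.2 km.

ε, total 2122.2 km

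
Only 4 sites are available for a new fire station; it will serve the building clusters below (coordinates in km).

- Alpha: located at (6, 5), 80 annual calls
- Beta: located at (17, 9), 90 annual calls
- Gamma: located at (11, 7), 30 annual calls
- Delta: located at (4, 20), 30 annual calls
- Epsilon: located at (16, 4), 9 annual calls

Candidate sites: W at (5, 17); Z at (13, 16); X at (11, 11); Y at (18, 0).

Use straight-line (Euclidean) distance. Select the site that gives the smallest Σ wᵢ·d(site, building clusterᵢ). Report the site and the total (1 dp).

X, total 1733.5 km

Total weighted distance at each candidate:
  W (5, 17): total = 2859.3
  Z (13, 16): total = 2452.1
  X (11, 11): total = 1733.5
  Y (18, 0): total = 2924.6
Minimum is at X with total 1733.5 km.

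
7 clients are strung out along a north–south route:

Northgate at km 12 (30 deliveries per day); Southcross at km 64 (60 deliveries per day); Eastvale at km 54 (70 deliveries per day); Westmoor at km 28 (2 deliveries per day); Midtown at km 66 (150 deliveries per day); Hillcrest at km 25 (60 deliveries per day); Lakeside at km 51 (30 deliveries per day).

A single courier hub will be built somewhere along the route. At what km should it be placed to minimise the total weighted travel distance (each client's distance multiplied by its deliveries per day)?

For a sum of weighted absolute distances on a line, the optimum is the weighted median (not the mean). Total weight W = 402; half-weight = 201.
Sort by position and accumulate weight:
  km 12 (Northgate, w=30) → cum 30
  km 25 (Hillcrest, w=60) → cum 90
  km 28 (Westmoor, w=2) → cum 92
  km 51 (Lakeside, w=30) → cum 122
  km 54 (Eastvale, w=70) → cum 192
  km 64 (Southcross, w=60) → cum 252  ≥ 201 → median here
  km 66 (Midtown, w=150) → cum 402
Optimal location: km 64.

x = 64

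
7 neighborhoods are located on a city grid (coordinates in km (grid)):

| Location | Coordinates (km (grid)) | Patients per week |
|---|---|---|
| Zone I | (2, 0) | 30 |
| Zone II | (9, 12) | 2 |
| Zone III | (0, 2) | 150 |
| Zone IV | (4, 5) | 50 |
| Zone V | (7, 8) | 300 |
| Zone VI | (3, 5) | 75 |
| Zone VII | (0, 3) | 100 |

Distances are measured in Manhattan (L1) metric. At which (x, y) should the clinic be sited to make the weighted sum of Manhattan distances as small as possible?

(3, 5)

Manhattan distance separates: Σwᵢ(|x−xᵢ|+|y−yᵢ|) = Σwᵢ|x−xᵢ| + Σwᵢ|y−yᵢ|, so x and y are optimised independently as 1-D weighted medians.
Total weight W = 707; half = 353.5.
x-coordinate, sorted with cumulative weight:
  x=0 (Zone III, w=150) cum 150
  x=0 (Zone VII, w=100) cum 250
  x=2 (Zone I, w=30) cum 280
  x=3 (Zone VI, w=75) cum 355  ← median
  x=4 (Zone IV, w=50) cum 405
  x=7 (Zone V, w=300) cum 705
  x=9 (Zone II, w=2) cum 707
⇒ x* = 3
y-coordinate, sorted with cumulative weight:
  y=0 (Zone I, w=30) cum 30
  y=2 (Zone III, w=150) cum 180
  y=3 (Zone VII, w=100) cum 280
  y=5 (Zone IV, w=50) cum 330
  y=5 (Zone VI, w=75) cum 405  ← median
  y=8 (Zone V, w=300) cum 705
  y=12 (Zone II, w=2) cum 707
⇒ y* = 5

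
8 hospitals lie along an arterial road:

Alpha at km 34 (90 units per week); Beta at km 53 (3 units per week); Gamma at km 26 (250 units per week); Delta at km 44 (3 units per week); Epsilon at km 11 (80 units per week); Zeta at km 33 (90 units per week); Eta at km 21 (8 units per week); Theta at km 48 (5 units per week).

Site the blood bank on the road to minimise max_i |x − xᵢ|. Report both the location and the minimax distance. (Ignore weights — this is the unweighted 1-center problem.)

location 32, max distance 21

The 1-center on a line is the midpoint of the two extreme points: leftmost at 11, rightmost at 53.
Optimal location = (11 + 53)/2 = 32; maximum distance = (53 − 11)/2 = 21.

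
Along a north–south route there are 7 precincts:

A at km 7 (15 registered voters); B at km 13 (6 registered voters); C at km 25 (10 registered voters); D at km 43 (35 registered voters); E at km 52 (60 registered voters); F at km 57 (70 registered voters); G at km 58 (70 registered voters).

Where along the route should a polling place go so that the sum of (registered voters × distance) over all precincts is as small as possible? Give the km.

For a sum of weighted absolute distances on a line, the optimum is the weighted median (not the mean). Total weight W = 266; half-weight = 133.
Sort by position and accumulate weight:
  km 7 (A, w=15) → cum 15
  km 13 (B, w=6) → cum 21
  km 25 (C, w=10) → cum 31
  km 43 (D, w=35) → cum 66
  km 52 (E, w=60) → cum 126
  km 57 (F, w=70) → cum 196  ≥ 133 → median here
  km 58 (G, w=70) → cum 266
Optimal location: km 57.

x = 57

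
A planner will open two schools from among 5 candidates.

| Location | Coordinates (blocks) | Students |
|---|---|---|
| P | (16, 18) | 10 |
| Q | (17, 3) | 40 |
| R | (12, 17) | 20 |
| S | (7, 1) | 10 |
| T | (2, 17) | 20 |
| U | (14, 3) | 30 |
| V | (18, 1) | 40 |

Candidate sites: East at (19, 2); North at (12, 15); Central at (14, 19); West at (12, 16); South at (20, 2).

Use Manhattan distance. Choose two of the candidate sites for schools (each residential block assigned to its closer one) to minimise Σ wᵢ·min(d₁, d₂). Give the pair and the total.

Evaluate every pair (each demand assigned to the nearer of the two):
  {East, West}: total = 810
  {East, North}: total = 860
  {East, Central}: total = 900
  {West, South}: total = 930
  {North, South}: total = 980
  {Central, South}: total = 1020
  {East, South}: total = 1780
  {North, West}: total = 2390
  {North, Central}: total = 2400
  {Central, West}: total = 2480
Best pair: {East, West} with total 810.

{East, West}, total 810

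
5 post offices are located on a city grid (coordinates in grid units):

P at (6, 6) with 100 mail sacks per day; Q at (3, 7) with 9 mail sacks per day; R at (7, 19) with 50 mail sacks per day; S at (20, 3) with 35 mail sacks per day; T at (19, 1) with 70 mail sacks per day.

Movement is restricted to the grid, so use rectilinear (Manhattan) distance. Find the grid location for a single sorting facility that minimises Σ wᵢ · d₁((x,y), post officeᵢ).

(7, 6)

Manhattan distance separates: Σwᵢ(|x−xᵢ|+|y−yᵢ|) = Σwᵢ|x−xᵢ| + Σwᵢ|y−yᵢ|, so x and y are optimised independently as 1-D weighted medians.
Total weight W = 264; half = 132.
x-coordinate, sorted with cumulative weight:
  x=3 (Q, w=9) cum 9
  x=6 (P, w=100) cum 109
  x=7 (R, w=50) cum 159  ← median
  x=19 (T, w=70) cum 229
  x=20 (S, w=35) cum 264
⇒ x* = 7
y-coordinate, sorted with cumulative weight:
  y=1 (T, w=70) cum 70
  y=3 (S, w=35) cum 105
  y=6 (P, w=100) cum 205  ← median
  y=7 (Q, w=9) cum 214
  y=19 (R, w=50) cum 264
⇒ y* = 6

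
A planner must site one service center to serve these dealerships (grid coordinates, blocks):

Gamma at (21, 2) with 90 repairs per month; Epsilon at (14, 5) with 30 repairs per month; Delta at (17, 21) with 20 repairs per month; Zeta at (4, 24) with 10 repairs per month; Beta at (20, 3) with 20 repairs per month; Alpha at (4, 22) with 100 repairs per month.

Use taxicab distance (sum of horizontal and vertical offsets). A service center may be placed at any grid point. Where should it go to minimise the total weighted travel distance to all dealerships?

Manhattan distance separates: Σwᵢ(|x−xᵢ|+|y−yᵢ|) = Σwᵢ|x−xᵢ| + Σwᵢ|y−yᵢ|, so x and y are optimised independently as 1-D weighted medians.
Total weight W = 270; half = 135.
x-coordinate, sorted with cumulative weight:
  x=4 (Zeta, w=10) cum 10
  x=4 (Alpha, w=100) cum 110
  x=14 (Epsilon, w=30) cum 140  ← median
  x=17 (Delta, w=20) cum 160
  x=20 (Beta, w=20) cum 180
  x=21 (Gamma, w=90) cum 270
⇒ x* = 14
y-coordinate, sorted with cumulative weight:
  y=2 (Gamma, w=90) cum 90
  y=3 (Beta, w=20) cum 110
  y=5 (Epsilon, w=30) cum 140  ← median
  y=21 (Delta, w=20) cum 160
  y=22 (Alpha, w=100) cum 260
  y=24 (Zeta, w=10) cum 270
⇒ y* = 5

(14, 5)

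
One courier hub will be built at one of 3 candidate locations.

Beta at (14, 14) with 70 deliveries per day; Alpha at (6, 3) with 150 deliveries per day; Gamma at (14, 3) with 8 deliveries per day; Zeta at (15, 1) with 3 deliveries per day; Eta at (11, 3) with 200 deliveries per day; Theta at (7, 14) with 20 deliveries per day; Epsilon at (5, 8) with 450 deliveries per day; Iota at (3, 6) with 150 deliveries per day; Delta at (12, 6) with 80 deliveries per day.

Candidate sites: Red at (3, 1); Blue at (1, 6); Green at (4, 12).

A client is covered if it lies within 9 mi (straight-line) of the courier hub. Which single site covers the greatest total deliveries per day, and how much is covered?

Coverage radius r = 9 mi; a point is covered iff (Δx)²+(Δy)² ≤ 9² = 81.
  Red (3, 1): covers {Alpha, Eta, Epsilon, Iota} → 950
  Blue (1, 6): covers {Alpha, Epsilon, Iota} → 750
  Green (4, 12): covers {Theta, Epsilon, Iota} → 620
Maximum coverage at Red: 950 deliveries per day.

Red, covering 950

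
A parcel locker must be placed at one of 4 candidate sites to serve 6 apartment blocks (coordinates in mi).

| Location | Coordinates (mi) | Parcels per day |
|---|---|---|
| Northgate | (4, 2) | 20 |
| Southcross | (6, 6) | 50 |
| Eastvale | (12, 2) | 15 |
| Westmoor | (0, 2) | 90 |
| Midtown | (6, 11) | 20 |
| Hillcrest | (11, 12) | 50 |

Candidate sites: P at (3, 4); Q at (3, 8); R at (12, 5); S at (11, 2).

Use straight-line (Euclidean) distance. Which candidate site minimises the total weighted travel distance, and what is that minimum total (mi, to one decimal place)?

P, total 1405.8 mi

Total weighted distance at each candidate:
  P (3, 4): total = 1405.8
  Q (3, 8): total = 1600.0
  R (12, 5): total = 2156.5
  S (11, 2): total = 2171.1
Minimum is at P with total 1405.8 mi.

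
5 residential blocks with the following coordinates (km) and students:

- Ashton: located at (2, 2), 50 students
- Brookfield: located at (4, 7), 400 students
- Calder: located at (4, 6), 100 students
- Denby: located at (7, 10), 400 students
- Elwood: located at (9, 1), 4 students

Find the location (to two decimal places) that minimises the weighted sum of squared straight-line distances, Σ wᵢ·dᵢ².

(5.17, 7.87)

The minimiser of Σwᵢ‖p−pᵢ‖² is the weighted centroid p* = (Σwᵢpᵢ)/(Σwᵢ).
Σwᵢ = 954.
Σwᵢxᵢ = 50·2 + 400·4 + 100·4 + 400·7 + 4·9 = 4936.
Σwᵢyᵢ = 50·2 + 400·7 + 100·6 + 400·10 + 4·1 = 7504.
x* = 4936/954 = 5.17, y* = 7504/954 = 7.87.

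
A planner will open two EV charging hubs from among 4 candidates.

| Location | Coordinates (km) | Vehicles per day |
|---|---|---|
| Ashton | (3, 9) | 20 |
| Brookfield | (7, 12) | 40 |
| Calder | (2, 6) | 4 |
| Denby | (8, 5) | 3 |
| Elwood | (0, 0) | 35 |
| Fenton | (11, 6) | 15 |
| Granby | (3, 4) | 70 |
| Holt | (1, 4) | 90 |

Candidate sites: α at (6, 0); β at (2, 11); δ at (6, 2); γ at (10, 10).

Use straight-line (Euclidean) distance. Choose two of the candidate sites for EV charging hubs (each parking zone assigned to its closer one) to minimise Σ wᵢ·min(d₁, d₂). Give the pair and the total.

{β, δ}, total 1334.0

Evaluate every pair (each demand assigned to the nearer of the two):
  {β, δ}: total = 1334.0
  {δ, γ}: total = 1339.3
  {α, γ}: total = 1528.8
  {α, β}: total = 1538.3
  {α, δ}: total = 1630.9
  {β, γ}: total = 1809.6
Best pair: {β, δ} with total 1334.0.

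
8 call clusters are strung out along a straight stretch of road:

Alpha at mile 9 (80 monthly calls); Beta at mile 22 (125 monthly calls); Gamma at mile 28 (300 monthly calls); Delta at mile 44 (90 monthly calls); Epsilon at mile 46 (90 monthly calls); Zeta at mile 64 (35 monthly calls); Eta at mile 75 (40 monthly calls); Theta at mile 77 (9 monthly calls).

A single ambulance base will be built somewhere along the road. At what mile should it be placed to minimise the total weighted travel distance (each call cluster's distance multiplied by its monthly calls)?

x = 28

For a sum of weighted absolute distances on a line, the optimum is the weighted median (not the mean). Total weight W = 769; half-weight = 384.5.
Sort by position and accumulate weight:
  mile 9 (Alpha, w=80) → cum 80
  mile 22 (Beta, w=125) → cum 205
  mile 28 (Gamma, w=300) → cum 505  ≥ 384.5 → median here
  mile 44 (Delta, w=90) → cum 595
  mile 46 (Epsilon, w=90) → cum 685
  mile 64 (Zeta, w=35) → cum 720
  mile 75 (Eta, w=40) → cum 760
  mile 77 (Theta, w=9) → cum 769
Optimal location: mile 28.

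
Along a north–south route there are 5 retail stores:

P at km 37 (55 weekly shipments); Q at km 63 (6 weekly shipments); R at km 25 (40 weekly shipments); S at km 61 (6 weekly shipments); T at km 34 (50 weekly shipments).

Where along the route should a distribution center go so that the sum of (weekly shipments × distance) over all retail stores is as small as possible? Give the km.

For a sum of weighted absolute distances on a line, the optimum is the weighted median (not the mean). Total weight W = 157; half-weight = 78.5.
Sort by position and accumulate weight:
  km 25 (R, w=40) → cum 40
  km 34 (T, w=50) → cum 90  ≥ 78.5 → median here
  km 37 (P, w=55) → cum 145
  km 61 (S, w=6) → cum 151
  km 63 (Q, w=6) → cum 157
Optimal location: km 34.

x = 34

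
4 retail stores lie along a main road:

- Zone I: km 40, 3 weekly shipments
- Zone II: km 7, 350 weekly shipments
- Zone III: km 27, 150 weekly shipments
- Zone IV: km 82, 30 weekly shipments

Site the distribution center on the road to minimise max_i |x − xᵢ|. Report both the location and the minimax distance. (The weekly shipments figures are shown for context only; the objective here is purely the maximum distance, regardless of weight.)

location 44.5, max distance 37.5

The 1-center on a line is the midpoint of the two extreme points: leftmost at 7, rightmost at 82.
Optimal location = (7 + 82)/2 = 44.5; maximum distance = (82 − 7)/2 = 37.5.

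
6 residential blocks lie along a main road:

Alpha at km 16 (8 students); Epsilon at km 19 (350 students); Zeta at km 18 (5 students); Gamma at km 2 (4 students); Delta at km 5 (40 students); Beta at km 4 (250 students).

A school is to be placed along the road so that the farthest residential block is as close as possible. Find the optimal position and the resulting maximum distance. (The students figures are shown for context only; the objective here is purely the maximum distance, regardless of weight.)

location 10.5, max distance 8.5

The 1-center on a line is the midpoint of the two extreme points: leftmost at 2, rightmost at 19.
Optimal location = (2 + 19)/2 = 10.5; maximum distance = (19 − 2)/2 = 8.5.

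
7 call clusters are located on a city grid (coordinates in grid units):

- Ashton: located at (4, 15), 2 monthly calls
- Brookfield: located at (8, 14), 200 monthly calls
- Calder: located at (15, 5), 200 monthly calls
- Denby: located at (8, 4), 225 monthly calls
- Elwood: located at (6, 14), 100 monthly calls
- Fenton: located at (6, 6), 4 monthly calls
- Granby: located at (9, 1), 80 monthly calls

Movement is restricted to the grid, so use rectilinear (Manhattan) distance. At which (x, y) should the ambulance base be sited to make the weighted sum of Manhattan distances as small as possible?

(8, 5)

Manhattan distance separates: Σwᵢ(|x−xᵢ|+|y−yᵢ|) = Σwᵢ|x−xᵢ| + Σwᵢ|y−yᵢ|, so x and y are optimised independently as 1-D weighted medians.
Total weight W = 811; half = 405.5.
x-coordinate, sorted with cumulative weight:
  x=4 (Ashton, w=2) cum 2
  x=6 (Elwood, w=100) cum 102
  x=6 (Fenton, w=4) cum 106
  x=8 (Brookfield, w=200) cum 306
  x=8 (Denby, w=225) cum 531  ← median
  x=9 (Granby, w=80) cum 611
  x=15 (Calder, w=200) cum 811
⇒ x* = 8
y-coordinate, sorted with cumulative weight:
  y=1 (Granby, w=80) cum 80
  y=4 (Denby, w=225) cum 305
  y=5 (Calder, w=200) cum 505  ← median
  y=6 (Fenton, w=4) cum 509
  y=14 (Brookfield, w=200) cum 709
  y=14 (Elwood, w=100) cum 809
  y=15 (Ashton, w=2) cum 811
⇒ y* = 5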